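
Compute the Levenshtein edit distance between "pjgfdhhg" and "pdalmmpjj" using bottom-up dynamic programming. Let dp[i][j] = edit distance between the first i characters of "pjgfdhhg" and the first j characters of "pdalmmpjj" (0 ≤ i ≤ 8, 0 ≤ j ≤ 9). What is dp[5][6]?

   ''  p  d  a  l  m  m  p  j  j
''  0  1  2  3  4  5  6  7  8  9
 p  1  0  1  2  3  4  5  6  7  8
 j  2  1  1  2  3  4  5  6  6  7
 g  3  2  2  2  3  4  5  6  7  7
 f  4  3  3  3  3  4  5  6  7  8
 d  5  4  3  4  4  4  5  6  7  8
 h  6  5  4  4  5  5  5  6  7  8
 h  7  6  5  5  5  6  6  6  7  8
 g  8  7  6  6  6  6  7  7  7  8

5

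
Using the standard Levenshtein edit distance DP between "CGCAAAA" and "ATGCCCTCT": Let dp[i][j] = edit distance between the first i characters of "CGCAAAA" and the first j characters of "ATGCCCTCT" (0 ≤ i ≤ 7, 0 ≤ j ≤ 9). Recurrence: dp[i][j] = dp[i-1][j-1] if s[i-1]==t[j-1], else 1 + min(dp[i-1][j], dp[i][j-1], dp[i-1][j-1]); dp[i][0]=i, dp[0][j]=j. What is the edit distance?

   ''  A  T  G  C  C  C  T  C  T
''  0  1  2  3  4  5  6  7  8  9
 C  1  1  2  3  3  4  5  6  7  8
 G  2  2  2  2  3  4  5  6  7  8
 C  3  3  3  3  2  3  4  5  6  7
 A  4  3  4  4  3  3  4  5  6  7
 A  5  4  4  5  4  4  4  5  6  7
 A  6  5  5  5  5  5  5  5  6  7
 A  7  6  6  6  6  6  6  6  6  7

7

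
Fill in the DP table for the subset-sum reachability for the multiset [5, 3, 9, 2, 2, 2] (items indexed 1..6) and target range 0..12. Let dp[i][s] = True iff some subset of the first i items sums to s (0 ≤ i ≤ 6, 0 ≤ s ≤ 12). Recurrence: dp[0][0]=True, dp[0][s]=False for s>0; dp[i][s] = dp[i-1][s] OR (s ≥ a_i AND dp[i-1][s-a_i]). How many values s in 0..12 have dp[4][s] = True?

10

i\s   0   1   2   3   4   5   6   7   8   9  10  11  12
  0   T   F   F   F   F   F   F   F   F   F   F   F   F
  1   T   F   F   F   F   T   F   F   F   F   F   F   F
  2   T   F   F   T   F   T   F   F   T   F   F   F   F
  3   T   F   F   T   F   T   F   F   T   T   F   F   T
  4   T   F   T   T   F   T   F   T   T   T   T   T   T
  5   T   F   T   T   T   T   F   T   T   T   T   T   T
  6   T   F   T   T   T   T   T   T   T   T   T   T   T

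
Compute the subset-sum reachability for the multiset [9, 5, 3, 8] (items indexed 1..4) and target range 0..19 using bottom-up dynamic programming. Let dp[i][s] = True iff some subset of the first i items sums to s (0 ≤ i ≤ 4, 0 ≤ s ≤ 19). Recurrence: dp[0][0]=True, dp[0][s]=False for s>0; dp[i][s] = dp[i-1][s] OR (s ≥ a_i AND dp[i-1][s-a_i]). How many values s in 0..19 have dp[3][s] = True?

i\s   0   1   2   3   4   5   6   7   8   9  10  11  12  13  14  15  16  17  18  19
  0   T   F   F   F   F   F   F   F   F   F   F   F   F   F   F   F   F   F   F   F
  1   T   F   F   F   F   F   F   F   F   T   F   F   F   F   F   F   F   F   F   F
  2   T   F   F   F   F   T   F   F   F   T   F   F   F   F   T   F   F   F   F   F
  3   T   F   F   T   F   T   F   F   T   T   F   F   T   F   T   F   F   T   F   F
  4   T   F   F   T   F   T   F   F   T   T   F   T   T   T   T   F   T   T   F   F

8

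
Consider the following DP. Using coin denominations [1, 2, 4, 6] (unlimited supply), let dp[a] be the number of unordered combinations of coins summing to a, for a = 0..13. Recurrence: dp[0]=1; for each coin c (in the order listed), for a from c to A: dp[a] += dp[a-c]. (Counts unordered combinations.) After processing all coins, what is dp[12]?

after  coin     0     1     2     3     4     5     6     7     8     9    10    11    12    13
          1     1     1     1     1     1     1     1     1     1     1     1     1     1     1
          2     1     1     2     2     3     3     4     4     5     5     6     6     7     7
          4     1     1     2     2     4     4     6     6     9     9    12    12    16    16
          6     1     1     2     2     4     4     7     7    11    11    16    16    23    23

23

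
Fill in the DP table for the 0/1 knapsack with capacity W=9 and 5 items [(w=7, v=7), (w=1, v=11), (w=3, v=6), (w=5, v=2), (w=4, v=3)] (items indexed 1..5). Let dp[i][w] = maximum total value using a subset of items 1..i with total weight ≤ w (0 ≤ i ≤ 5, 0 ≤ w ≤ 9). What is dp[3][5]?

17

i\w   0   1   2   3   4   5   6   7   8   9
  0   0   0   0   0   0   0   0   0   0   0
  1   0   0   0   0   0   0   0   7   7   7
  2   0  11  11  11  11  11  11  11  18  18
  3   0  11  11  11  17  17  17  17  18  18
  4   0  11  11  11  17  17  17  17  18  19
  5   0  11  11  11  17  17  17  17  20  20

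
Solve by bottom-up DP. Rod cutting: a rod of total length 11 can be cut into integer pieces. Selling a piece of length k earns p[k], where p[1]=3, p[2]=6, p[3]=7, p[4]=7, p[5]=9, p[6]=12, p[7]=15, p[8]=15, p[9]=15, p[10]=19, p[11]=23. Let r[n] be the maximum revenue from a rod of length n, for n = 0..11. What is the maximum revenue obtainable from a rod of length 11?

   n    0    1    2    3    4    5    6    7    8    9   10   11
r[n]    0    3    6    9   12   15   18   21   24   27   30   33

33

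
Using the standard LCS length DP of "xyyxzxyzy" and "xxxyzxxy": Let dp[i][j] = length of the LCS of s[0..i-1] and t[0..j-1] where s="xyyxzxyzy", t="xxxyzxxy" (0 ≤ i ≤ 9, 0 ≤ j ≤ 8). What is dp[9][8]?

6

   ''  x  x  x  y  z  x  x  y
''  0  0  0  0  0  0  0  0  0
 x  0  1  1  1  1  1  1  1  1
 y  0  1  1  1  2  2  2  2  2
 y  0  1  1  1  2  2  2  2  3
 x  0  1  2  2  2  2  3  3  3
 z  0  1  2  2  2  3  3  3  3
 x  0  1  2  3  3  3  4  4  4
 y  0  1  2  3  4  4  4  4  5
 z  0  1  2  3  4  5  5  5  5
 y  0  1  2  3  4  5  5  5  6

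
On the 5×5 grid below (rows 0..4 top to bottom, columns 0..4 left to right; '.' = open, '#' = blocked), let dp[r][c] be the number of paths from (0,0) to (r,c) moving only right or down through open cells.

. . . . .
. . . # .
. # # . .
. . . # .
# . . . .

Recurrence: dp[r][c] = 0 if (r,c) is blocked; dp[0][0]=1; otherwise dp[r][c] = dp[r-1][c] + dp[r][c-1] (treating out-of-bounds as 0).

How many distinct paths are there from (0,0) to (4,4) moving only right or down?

3

r\c   0   1   2   3   4
  0   1   1   1   1   1
  1   1   2   3   0   1
  2   1   0   0   0   1
  3   1   1   1   0   1
  4   0   1   2   2   3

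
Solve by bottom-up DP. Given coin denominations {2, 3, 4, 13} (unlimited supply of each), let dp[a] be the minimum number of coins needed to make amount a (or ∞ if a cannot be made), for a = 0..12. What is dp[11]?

 a  0  1  2  3  4  5  6  7  8  9 10 11 12
dp  0  -  1  1  1  2  2  2  2  3  3  3  3
(- denotes ∞ / unreachable)

3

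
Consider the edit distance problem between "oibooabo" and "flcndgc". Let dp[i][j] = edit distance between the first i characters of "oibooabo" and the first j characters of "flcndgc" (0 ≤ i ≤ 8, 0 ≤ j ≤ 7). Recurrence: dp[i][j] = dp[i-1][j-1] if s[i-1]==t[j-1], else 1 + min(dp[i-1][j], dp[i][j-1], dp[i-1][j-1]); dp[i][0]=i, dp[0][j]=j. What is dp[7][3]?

7

   ''  f  l  c  n  d  g  c
''  0  1  2  3  4  5  6  7
 o  1  1  2  3  4  5  6  7
 i  2  2  2  3  4  5  6  7
 b  3  3  3  3  4  5  6  7
 o  4  4  4  4  4  5  6  7
 o  5  5  5  5  5  5  6  7
 a  6  6  6  6  6  6  6  7
 b  7  7  7  7  7  7  7  7
 o  8  8  8  8  8  8  8  8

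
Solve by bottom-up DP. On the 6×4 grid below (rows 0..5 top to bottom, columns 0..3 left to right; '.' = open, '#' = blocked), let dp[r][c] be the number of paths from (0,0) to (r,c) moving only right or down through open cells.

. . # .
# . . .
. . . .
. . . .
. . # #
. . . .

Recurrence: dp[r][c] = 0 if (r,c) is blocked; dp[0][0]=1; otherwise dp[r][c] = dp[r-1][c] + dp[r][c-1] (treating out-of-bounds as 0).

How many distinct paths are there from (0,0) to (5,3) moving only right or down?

r\c   0   1   2   3
  0   1   1   0   0
  1   0   1   1   1
  2   0   1   2   3
  3   0   1   3   6
  4   0   1   0   0
  5   0   1   1   1

1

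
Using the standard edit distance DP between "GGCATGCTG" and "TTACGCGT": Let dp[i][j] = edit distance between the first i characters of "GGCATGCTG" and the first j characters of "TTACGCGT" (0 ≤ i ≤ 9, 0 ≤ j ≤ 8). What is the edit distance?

   ''  T  T  A  C  G  C  G  T
''  0  1  2  3  4  5  6  7  8
 G  1  1  2  3  4  4  5  6  7
 G  2  2  2  3  4  4  5  5  6
 C  3  3  3  3  3  4  4  5  6
 A  4  4  4  3  4  4  5  5  6
 T  5  4  4  4  4  5  5  6  5
 G  6  5  5  5  5  4  5  5  6
 C  7  6  6  6  5  5  4  5  6
 T  8  7  6  7  6  6  5  5  5
 G  9  8  7  7  7  6  6  5  6

6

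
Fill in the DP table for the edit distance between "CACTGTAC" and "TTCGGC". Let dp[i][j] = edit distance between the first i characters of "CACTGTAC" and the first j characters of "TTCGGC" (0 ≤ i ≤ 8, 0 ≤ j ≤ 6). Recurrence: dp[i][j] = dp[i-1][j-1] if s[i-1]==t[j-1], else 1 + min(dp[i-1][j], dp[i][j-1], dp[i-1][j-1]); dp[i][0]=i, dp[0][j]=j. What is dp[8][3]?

   ''  T  T  C  G  G  C
''  0  1  2  3  4  5  6
 C  1  1  2  2  3  4  5
 A  2  2  2  3  3  4  5
 C  3  3  3  2  3  4  4
 T  4  3  3  3  3  4  5
 G  5  4  4  4  3  3  4
 T  6  5  4  5  4  4  4
 A  7  6  5  5  5  5  5
 C  8  7  6  5  6  6  5

5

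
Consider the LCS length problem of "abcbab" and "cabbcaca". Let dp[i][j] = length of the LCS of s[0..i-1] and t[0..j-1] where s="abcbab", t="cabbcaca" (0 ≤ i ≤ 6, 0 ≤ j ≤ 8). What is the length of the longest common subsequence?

   ''  c  a  b  b  c  a  c  a
''  0  0  0  0  0  0  0  0  0
 a  0  0  1  1  1  1  1  1  1
 b  0  0  1  2  2  2  2  2  2
 c  0  1  1  2  2  3  3  3  3
 b  0  1  1  2  3  3  3  3  3
 a  0  1  2  2  3  3  4  4  4
 b  0  1  2  3  3  3  4  4  4

4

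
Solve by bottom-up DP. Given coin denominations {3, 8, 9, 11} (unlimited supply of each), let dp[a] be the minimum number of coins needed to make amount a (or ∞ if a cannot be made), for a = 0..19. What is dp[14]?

 a  0  1  2  3  4  5  6  7  8  9 10 11 12 13 14 15 16 17 18 19
dp  0  -  -  1  -  -  2  -  1  1  -  1  2  -  2  3  2  2  2  2
(- denotes ∞ / unreachable)

2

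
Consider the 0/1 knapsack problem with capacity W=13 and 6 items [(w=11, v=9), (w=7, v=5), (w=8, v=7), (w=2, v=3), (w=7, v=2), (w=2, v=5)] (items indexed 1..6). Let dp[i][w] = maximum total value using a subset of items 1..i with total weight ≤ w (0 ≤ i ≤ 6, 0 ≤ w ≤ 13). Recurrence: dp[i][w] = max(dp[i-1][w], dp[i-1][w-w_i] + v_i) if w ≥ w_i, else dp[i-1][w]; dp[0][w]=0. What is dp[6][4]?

8

i\w   0   1   2   3   4   5   6   7   8   9  10  11  12  13
  0   0   0   0   0   0   0   0   0   0   0   0   0   0   0
  1   0   0   0   0   0   0   0   0   0   0   0   9   9   9
  2   0   0   0   0   0   0   0   5   5   5   5   9   9   9
  3   0   0   0   0   0   0   0   5   7   7   7   9   9   9
  4   0   0   3   3   3   3   3   5   7   8  10  10  10  12
  5   0   0   3   3   3   3   3   5   7   8  10  10  10  12
  6   0   0   5   5   8   8   8   8   8  10  12  13  15  15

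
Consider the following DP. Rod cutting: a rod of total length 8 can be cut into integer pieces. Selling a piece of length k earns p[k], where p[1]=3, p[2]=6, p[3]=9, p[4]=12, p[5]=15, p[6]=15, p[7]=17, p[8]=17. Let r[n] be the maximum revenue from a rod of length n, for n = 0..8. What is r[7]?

21

   n    0    1    2    3    4    5    6    7    8
r[n]    0    3    6    9   12   15   18   21   24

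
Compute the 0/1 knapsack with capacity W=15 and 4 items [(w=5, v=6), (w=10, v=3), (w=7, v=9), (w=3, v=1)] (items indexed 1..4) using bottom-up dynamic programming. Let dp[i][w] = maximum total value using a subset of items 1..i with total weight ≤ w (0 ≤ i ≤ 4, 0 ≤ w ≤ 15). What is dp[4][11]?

10

i\w   0   1   2   3   4   5   6   7   8   9  10  11  12  13  14  15
  0   0   0   0   0   0   0   0   0   0   0   0   0   0   0   0   0
  1   0   0   0   0   0   6   6   6   6   6   6   6   6   6   6   6
  2   0   0   0   0   0   6   6   6   6   6   6   6   6   6   6   9
  3   0   0   0   0   0   6   6   9   9   9   9   9  15  15  15  15
  4   0   0   0   1   1   6   6   9   9   9  10  10  15  15  15  16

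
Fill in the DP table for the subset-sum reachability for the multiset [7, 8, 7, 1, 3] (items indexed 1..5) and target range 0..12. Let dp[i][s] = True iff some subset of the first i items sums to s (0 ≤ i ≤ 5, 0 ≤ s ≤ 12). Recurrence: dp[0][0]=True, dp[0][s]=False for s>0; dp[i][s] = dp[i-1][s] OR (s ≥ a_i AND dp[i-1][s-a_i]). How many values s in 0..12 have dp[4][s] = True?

5

i\s   0   1   2   3   4   5   6   7   8   9  10  11  12
  0   T   F   F   F   F   F   F   F   F   F   F   F   F
  1   T   F   F   F   F   F   F   T   F   F   F   F   F
  2   T   F   F   F   F   F   F   T   T   F   F   F   F
  3   T   F   F   F   F   F   F   T   T   F   F   F   F
  4   T   T   F   F   F   F   F   T   T   T   F   F   F
  5   T   T   F   T   T   F   F   T   T   T   T   T   T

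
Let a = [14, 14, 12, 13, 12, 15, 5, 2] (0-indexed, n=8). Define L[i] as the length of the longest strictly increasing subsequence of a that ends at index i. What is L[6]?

1

   i    0    1    2    3    4    5    6    7
a[i]   14   14   12   13   12   15    5    2
L[i]    1    1    1    2    1    3    1    1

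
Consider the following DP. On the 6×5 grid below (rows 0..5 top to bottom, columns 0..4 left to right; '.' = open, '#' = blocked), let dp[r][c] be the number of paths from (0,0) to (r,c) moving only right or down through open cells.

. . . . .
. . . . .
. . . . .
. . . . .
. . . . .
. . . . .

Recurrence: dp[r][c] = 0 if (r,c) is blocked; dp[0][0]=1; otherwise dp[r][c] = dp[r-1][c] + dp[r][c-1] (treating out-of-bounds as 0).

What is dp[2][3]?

10

r\c   0   1   2   3   4
  0   1   1   1   1   1
  1   1   2   3   4   5
  2   1   3   6  10  15
  3   1   4  10  20  35
  4   1   5  15  35  70
  5   1   6  21  56 126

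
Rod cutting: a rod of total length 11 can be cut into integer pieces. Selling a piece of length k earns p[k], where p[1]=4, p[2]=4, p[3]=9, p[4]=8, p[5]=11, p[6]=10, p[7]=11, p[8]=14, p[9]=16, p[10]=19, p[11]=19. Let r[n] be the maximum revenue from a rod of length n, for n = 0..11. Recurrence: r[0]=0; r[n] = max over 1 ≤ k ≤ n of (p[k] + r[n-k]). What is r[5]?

   n    0    1    2    3    4    5    6    7    8    9   10   11
r[n]    0    4    8   12   16   20   24   28   32   36   40   44

20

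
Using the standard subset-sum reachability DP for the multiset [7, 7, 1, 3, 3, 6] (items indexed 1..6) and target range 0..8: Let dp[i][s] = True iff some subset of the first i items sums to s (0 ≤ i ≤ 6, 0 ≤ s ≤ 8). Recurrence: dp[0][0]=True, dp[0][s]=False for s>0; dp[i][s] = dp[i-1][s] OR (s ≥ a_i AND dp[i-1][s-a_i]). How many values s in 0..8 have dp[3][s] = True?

i\s   0   1   2   3   4   5   6   7   8
  0   T   F   F   F   F   F   F   F   F
  1   T   F   F   F   F   F   F   T   F
  2   T   F   F   F   F   F   F   T   F
  3   T   T   F   F   F   F   F   T   T
  4   T   T   F   T   T   F   F   T   T
  5   T   T   F   T   T   F   T   T   T
  6   T   T   F   T   T   F   T   T   T

4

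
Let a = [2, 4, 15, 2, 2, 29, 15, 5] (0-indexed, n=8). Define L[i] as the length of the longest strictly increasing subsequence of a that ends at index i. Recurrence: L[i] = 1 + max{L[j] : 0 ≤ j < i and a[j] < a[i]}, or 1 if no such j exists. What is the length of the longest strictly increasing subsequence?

4

   i    0    1    2    3    4    5    6    7
a[i]    2    4   15    2    2   29   15    5
L[i]    1    2    3    1    1    4    3    3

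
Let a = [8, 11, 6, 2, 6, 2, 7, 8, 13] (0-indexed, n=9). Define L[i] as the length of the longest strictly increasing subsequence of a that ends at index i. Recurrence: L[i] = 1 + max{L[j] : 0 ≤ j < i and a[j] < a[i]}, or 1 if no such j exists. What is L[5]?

1

   i    0    1    2    3    4    5    6    7    8
a[i]    8   11    6    2    6    2    7    8   13
L[i]    1    2    1    1    2    1    3    4    5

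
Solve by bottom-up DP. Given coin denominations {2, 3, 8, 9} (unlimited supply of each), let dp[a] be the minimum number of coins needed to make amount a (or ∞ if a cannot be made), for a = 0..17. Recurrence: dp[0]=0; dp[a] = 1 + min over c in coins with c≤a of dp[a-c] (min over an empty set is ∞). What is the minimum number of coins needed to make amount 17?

2

 a  0  1  2  3  4  5  6  7  8  9 10 11 12 13 14 15 16 17
dp  0  -  1  1  2  2  2  3  1  1  2  2  2  3  3  3  2  2
(- denotes ∞ / unreachable)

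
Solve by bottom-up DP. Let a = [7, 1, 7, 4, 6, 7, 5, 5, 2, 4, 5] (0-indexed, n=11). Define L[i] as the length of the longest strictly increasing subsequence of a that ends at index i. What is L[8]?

2

   i    0    1    2    3    4    5    6    7    8    9   10
a[i]    7    1    7    4    6    7    5    5    2    4    5
L[i]    1    1    2    2    3    4    3    3    2    3    4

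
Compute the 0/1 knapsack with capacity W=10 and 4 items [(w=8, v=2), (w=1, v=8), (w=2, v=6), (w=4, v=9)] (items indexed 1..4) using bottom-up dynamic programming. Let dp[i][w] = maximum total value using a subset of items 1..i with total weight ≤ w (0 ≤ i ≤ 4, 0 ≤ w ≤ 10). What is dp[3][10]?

i\w   0   1   2   3   4   5   6   7   8   9  10
  0   0   0   0   0   0   0   0   0   0   0   0
  1   0   0   0   0   0   0   0   0   2   2   2
  2   0   8   8   8   8   8   8   8   8  10  10
  3   0   8   8  14  14  14  14  14  14  14  14
  4   0   8   8  14  14  17  17  23  23  23  23

14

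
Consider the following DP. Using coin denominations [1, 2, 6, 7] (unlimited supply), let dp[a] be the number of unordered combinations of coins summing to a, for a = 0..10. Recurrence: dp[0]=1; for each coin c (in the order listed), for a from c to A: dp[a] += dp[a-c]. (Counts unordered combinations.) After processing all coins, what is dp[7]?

6

after  coin     0     1     2     3     4     5     6     7     8     9    10
          1     1     1     1     1     1     1     1     1     1     1     1
          2     1     1     2     2     3     3     4     4     5     5     6
          6     1     1     2     2     3     3     5     5     7     7     9
          7     1     1     2     2     3     3     5     6     8     9    11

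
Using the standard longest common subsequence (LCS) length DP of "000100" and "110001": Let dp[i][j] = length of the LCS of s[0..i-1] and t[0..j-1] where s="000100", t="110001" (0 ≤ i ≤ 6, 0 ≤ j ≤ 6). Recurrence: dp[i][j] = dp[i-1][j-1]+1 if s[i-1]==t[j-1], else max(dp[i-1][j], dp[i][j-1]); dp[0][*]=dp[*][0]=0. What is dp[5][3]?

2

   ''  1  1  0  0  0  1
''  0  0  0  0  0  0  0
 0  0  0  0  1  1  1  1
 0  0  0  0  1  2  2  2
 0  0  0  0  1  2  3  3
 1  0  1  1  1  2  3  4
 0  0  1  1  2  2  3  4
 0  0  1  1  2  3  3  4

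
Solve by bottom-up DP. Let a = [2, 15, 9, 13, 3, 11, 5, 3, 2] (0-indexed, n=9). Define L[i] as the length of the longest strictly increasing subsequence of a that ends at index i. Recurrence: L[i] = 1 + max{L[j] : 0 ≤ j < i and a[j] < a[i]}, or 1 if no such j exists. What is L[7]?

2

   i    0    1    2    3    4    5    6    7    8
a[i]    2   15    9   13    3   11    5    3    2
L[i]    1    2    2    3    2    3    3    2    1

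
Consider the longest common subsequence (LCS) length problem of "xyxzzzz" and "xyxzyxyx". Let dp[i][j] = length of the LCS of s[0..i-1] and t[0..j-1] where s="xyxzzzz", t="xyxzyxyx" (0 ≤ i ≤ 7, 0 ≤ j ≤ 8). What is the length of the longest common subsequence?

4

   ''  x  y  x  z  y  x  y  x
''  0  0  0  0  0  0  0  0  0
 x  0  1  1  1  1  1  1  1  1
 y  0  1  2  2  2  2  2  2  2
 x  0  1  2  3  3  3  3  3  3
 z  0  1  2  3  4  4  4  4  4
 z  0  1  2  3  4  4  4  4  4
 z  0  1  2  3  4  4  4  4  4
 z  0  1  2  3  4  4  4  4  4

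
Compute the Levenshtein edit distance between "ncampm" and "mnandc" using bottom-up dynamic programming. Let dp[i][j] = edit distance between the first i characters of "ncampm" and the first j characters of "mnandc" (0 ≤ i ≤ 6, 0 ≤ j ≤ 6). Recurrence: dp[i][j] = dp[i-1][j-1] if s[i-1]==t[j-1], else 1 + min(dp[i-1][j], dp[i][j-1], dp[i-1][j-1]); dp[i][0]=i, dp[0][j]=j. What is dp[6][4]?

5

   ''  m  n  a  n  d  c
''  0  1  2  3  4  5  6
 n  1  1  1  2  3  4  5
 c  2  2  2  2  3  4  4
 a  3  3  3  2  3  4  5
 m  4  3  4  3  3  4  5
 p  5  4  4  4  4  4  5
 m  6  5  5  5  5  5  5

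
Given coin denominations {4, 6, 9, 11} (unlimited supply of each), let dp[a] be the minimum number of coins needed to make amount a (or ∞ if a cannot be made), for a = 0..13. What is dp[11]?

1

 a  0  1  2  3  4  5  6  7  8  9 10 11 12 13
dp  0  -  -  -  1  -  1  -  2  1  2  1  2  2
(- denotes ∞ / unreachable)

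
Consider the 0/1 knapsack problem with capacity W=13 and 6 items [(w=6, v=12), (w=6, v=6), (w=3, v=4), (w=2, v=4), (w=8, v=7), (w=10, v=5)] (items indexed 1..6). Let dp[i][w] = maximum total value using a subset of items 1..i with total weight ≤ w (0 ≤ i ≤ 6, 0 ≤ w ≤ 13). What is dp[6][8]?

i\w   0   1   2   3   4   5   6   7   8   9  10  11  12  13
  0   0   0   0   0   0   0   0   0   0   0   0   0   0   0
  1   0   0   0   0   0   0  12  12  12  12  12  12  12  12
  2   0   0   0   0   0   0  12  12  12  12  12  12  18  18
  3   0   0   0   4   4   4  12  12  12  16  16  16  18  18
  4   0   0   4   4   4   8  12  12  16  16  16  20  20  20
  5   0   0   4   4   4   8  12  12  16  16  16  20  20  20
  6   0   0   4   4   4   8  12  12  16  16  16  20  20  20

16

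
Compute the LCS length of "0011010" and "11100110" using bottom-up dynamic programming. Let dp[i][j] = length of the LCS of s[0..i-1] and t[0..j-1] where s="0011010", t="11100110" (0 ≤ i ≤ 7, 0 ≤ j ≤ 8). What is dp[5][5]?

   ''  1  1  1  0  0  1  1  0
''  0  0  0  0  0  0  0  0  0
 0  0  0  0  0  1  1  1  1  1
 0  0  0  0  0  1  2  2  2  2
 1  0  1  1  1  1  2  3  3  3
 1  0  1  2  2  2  2  3  4  4
 0  0  1  2  2  3  3  3  4  5
 1  0  1  2  3  3  3  4  4  5
 0  0  1  2  3  4  4  4  4  5

3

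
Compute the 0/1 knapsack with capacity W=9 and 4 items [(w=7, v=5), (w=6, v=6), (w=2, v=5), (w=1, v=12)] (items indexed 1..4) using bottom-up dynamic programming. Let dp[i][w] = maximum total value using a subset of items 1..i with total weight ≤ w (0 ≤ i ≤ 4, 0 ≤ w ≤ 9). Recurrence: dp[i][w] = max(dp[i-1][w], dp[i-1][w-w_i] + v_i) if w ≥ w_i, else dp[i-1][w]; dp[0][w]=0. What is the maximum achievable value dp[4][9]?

23

i\w   0   1   2   3   4   5   6   7   8   9
  0   0   0   0   0   0   0   0   0   0   0
  1   0   0   0   0   0   0   0   5   5   5
  2   0   0   0   0   0   0   6   6   6   6
  3   0   0   5   5   5   5   6   6  11  11
  4   0  12  12  17  17  17  17  18  18  23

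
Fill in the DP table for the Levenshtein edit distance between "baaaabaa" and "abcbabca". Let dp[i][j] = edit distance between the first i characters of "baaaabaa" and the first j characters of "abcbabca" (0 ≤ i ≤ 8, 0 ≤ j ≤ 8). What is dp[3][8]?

   ''  a  b  c  b  a  b  c  a
''  0  1  2  3  4  5  6  7  8
 b  1  1  1  2  3  4  5  6  7
 a  2  1  2  2  3  3  4  5  6
 a  3  2  2  3  3  3  4  5  5
 a  4  3  3  3  4  3  4  5  5
 a  5  4  4  4  4  4  4  5  5
 b  6  5  4  5  4  5  4  5  6
 a  7  6  5  5  5  4  5  5  5
 a  8  7  6  6  6  5  5  6  5

5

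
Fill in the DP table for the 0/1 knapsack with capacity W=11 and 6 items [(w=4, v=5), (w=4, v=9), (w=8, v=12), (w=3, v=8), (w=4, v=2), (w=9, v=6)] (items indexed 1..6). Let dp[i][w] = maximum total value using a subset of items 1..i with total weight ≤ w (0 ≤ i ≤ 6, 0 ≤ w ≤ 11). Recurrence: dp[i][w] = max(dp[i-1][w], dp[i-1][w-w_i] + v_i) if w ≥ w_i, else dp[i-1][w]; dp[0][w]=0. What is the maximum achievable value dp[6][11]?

i\w   0   1   2   3   4   5   6   7   8   9  10  11
  0   0   0   0   0   0   0   0   0   0   0   0   0
  1   0   0   0   0   5   5   5   5   5   5   5   5
  2   0   0   0   0   9   9   9   9  14  14  14  14
  3   0   0   0   0   9   9   9   9  14  14  14  14
  4   0   0   0   8   9   9   9  17  17  17  17  22
  5   0   0   0   8   9   9   9  17  17  17  17  22
  6   0   0   0   8   9   9   9  17  17  17  17  22

22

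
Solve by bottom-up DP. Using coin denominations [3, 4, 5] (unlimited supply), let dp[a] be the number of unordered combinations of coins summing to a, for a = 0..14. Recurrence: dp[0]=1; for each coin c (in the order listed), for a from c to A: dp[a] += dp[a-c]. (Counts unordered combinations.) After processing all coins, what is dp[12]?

3

after  coin     0     1     2     3     4     5     6     7     8     9    10    11    12    13    14
          3     1     0     0     1     0     0     1     0     0     1     0     0     1     0     0
          4     1     0     0     1     1     0     1     1     1     1     1     1     2     1     1
          5     1     0     0     1     1     1     1     1     2     2     2     2     3     3     3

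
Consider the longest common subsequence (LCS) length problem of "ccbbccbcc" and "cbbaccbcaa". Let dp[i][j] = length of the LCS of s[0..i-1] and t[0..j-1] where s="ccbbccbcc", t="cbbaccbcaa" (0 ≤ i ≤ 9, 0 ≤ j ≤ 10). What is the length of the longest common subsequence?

   ''  c  b  b  a  c  c  b  c  a  a
''  0  0  0  0  0  0  0  0  0  0  0
 c  0  1  1  1  1  1  1  1  1  1  1
 c  0  1  1  1  1  2  2  2  2  2  2
 b  0  1  2  2  2  2  2  3  3  3  3
 b  0  1  2  3  3  3  3  3  3  3  3
 c  0  1  2  3  3  4  4  4  4  4  4
 c  0  1  2  3  3  4  5  5  5  5  5
 b  0  1  2  3  3  4  5  6  6  6  6
 c  0  1  2  3  3  4  5  6  7  7  7
 c  0  1  2  3  3  4  5  6  7  7  7

7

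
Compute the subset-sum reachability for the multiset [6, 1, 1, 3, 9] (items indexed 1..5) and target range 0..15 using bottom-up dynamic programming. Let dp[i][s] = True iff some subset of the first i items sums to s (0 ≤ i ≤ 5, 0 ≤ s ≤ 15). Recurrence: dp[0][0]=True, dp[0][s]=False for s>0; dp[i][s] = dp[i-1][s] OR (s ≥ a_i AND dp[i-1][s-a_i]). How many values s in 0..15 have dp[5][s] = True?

16

i\s   0   1   2   3   4   5   6   7   8   9  10  11  12  13  14  15
  0   T   F   F   F   F   F   F   F   F   F   F   F   F   F   F   F
  1   T   F   F   F   F   F   T   F   F   F   F   F   F   F   F   F
  2   T   T   F   F   F   F   T   T   F   F   F   F   F   F   F   F
  3   T   T   T   F   F   F   T   T   T   F   F   F   F   F   F   F
  4   T   T   T   T   T   T   T   T   T   T   T   T   F   F   F   F
  5   T   T   T   T   T   T   T   T   T   T   T   T   T   T   T   T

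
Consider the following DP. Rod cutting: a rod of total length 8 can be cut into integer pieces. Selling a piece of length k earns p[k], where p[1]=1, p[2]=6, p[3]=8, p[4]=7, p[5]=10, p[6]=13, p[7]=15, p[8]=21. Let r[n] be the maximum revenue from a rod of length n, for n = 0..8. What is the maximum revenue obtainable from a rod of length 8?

24

   n    0    1    2    3    4    5    6    7    8
r[n]    0    1    6    8   12   14   18   20   24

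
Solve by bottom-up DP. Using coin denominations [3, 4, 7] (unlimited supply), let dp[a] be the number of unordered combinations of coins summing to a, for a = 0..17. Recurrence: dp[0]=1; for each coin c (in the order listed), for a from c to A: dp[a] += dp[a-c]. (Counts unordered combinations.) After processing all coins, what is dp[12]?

2

after  coin     0     1     2     3     4     5     6     7     8     9    10    11    12    13    14    15    16    17
          3     1     0     0     1     0     0     1     0     0     1     0     0     1     0     0     1     0     0
          4     1     0     0     1     1     0     1     1     1     1     1     1     2     1     1     2     2     1
          7     1     0     0     1     1     0     1     2     1     1     2     2     2     2     3     3     3     3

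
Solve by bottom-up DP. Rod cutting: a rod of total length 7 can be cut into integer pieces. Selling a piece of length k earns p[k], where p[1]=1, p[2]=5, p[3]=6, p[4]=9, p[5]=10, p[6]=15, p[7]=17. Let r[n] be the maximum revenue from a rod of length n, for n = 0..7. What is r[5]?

11

   n    0    1    2    3    4    5    6    7
r[n]    0    1    5    6   10   11   15   17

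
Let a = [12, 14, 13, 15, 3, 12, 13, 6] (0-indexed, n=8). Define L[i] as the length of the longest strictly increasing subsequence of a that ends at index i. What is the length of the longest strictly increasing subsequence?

3

   i    0    1    2    3    4    5    6    7
a[i]   12   14   13   15    3   12   13    6
L[i]    1    2    2    3    1    2    3    2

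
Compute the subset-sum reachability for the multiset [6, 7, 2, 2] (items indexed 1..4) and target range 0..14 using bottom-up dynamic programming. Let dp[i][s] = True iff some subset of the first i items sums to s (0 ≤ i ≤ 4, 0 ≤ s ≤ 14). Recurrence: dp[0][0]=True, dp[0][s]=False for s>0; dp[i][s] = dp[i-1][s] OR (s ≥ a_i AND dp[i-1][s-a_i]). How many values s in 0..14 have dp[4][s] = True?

i\s   0   1   2   3   4   5   6   7   8   9  10  11  12  13  14
  0   T   F   F   F   F   F   F   F   F   F   F   F   F   F   F
  1   T   F   F   F   F   F   T   F   F   F   F   F   F   F   F
  2   T   F   F   F   F   F   T   T   F   F   F   F   F   T   F
  3   T   F   T   F   F   F   T   T   T   T   F   F   F   T   F
  4   T   F   T   F   T   F   T   T   T   T   T   T   F   T   F

10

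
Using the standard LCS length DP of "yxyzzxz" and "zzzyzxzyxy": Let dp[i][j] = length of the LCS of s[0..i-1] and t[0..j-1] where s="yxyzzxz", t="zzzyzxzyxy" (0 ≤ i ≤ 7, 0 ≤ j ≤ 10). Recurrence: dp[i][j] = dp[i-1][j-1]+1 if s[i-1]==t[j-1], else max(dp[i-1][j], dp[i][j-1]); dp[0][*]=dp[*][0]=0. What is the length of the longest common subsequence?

4

   ''  z  z  z  y  z  x  z  y  x  y
''  0  0  0  0  0  0  0  0  0  0  0
 y  0  0  0  0  1  1  1  1  1  1  1
 x  0  0  0  0  1  1  2  2  2  2  2
 y  0  0  0  0  1  1  2  2  3  3  3
 z  0  1  1  1  1  2  2  3  3  3  3
 z  0  1  2  2  2  2  2  3  3  3  3
 x  0  1  2  2  2  2  3  3  3  4  4
 z  0  1  2  3  3  3  3  4  4  4  4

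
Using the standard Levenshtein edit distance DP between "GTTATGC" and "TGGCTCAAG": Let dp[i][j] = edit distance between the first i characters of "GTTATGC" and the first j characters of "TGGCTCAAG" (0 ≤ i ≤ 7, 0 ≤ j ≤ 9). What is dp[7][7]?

6

   ''  T  G  G  C  T  C  A  A  G
''  0  1  2  3  4  5  6  7  8  9
 G  1  1  1  2  3  4  5  6  7  8
 T  2  1  2  2  3  3  4  5  6  7
 T  3  2  2  3  3  3  4  5  6  7
 A  4  3  3  3  4  4  4  4  5  6
 T  5  4  4  4  4  4  5  5  5  6
 G  6  5  4  4  5  5  5  6  6  5
 C  7  6  5  5  4  5  5  6  7  6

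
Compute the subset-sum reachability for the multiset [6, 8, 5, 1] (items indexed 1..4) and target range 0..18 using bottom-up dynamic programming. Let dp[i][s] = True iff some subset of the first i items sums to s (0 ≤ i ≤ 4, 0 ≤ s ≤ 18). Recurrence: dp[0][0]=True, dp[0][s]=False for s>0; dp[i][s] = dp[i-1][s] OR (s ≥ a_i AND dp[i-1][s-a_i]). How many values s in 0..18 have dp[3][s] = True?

i\s   0   1   2   3   4   5   6   7   8   9  10  11  12  13  14  15  16  17  18
  0   T   F   F   F   F   F   F   F   F   F   F   F   F   F   F   F   F   F   F
  1   T   F   F   F   F   F   T   F   F   F   F   F   F   F   F   F   F   F   F
  2   T   F   F   F   F   F   T   F   T   F   F   F   F   F   T   F   F   F   F
  3   T   F   F   F   F   T   T   F   T   F   F   T   F   T   T   F   F   F   F
  4   T   T   F   F   F   T   T   T   T   T   F   T   T   T   T   T   F   F   F

7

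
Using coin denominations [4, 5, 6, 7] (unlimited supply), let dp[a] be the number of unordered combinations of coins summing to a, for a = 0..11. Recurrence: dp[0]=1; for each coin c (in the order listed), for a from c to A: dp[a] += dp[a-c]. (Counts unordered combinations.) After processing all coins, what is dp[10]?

2

after  coin     0     1     2     3     4     5     6     7     8     9    10    11
          4     1     0     0     0     1     0     0     0     1     0     0     0
          5     1     0     0     0     1     1     0     0     1     1     1     0
          6     1     0     0     0     1     1     1     0     1     1     2     1
          7     1     0     0     0     1     1     1     1     1     1     2     2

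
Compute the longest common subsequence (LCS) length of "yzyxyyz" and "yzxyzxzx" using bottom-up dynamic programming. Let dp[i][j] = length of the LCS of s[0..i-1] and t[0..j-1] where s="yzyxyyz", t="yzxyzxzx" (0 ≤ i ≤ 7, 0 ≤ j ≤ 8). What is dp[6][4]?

4

   ''  y  z  x  y  z  x  z  x
''  0  0  0  0  0  0  0  0  0
 y  0  1  1  1  1  1  1  1  1
 z  0  1  2  2  2  2  2  2  2
 y  0  1  2  2  3  3  3  3  3
 x  0  1  2  3  3  3  4  4  4
 y  0  1  2  3  4  4  4  4  4
 y  0  1  2  3  4  4  4  4  4
 z  0  1  2  3  4  5  5  5  5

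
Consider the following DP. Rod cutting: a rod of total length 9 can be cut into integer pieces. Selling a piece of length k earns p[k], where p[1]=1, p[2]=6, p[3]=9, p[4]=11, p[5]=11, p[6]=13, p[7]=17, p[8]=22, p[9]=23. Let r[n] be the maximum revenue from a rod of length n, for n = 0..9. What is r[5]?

   n    0    1    2    3    4    5    6    7    8    9
r[n]    0    1    6    9   12   15   18   21   24   27

15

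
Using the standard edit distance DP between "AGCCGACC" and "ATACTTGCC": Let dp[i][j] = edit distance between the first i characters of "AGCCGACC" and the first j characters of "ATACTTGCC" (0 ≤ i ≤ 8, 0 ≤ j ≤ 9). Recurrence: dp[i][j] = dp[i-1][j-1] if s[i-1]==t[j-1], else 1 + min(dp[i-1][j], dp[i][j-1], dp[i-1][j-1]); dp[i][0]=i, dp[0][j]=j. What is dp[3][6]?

4

   ''  A  T  A  C  T  T  G  C  C
''  0  1  2  3  4  5  6  7  8  9
 A  1  0  1  2  3  4  5  6  7  8
 G  2  1  1  2  3  4  5  5  6  7
 C  3  2  2  2  2  3  4  5  5  6
 C  4  3  3  3  2  3  4  5  5  5
 G  5  4  4  4  3  3  4  4  5  6
 A  6  5  5  4  4  4  4  5  5  6
 C  7  6  6  5  4  5  5  5  5  5
 C  8  7  7  6  5  5  6  6  5  5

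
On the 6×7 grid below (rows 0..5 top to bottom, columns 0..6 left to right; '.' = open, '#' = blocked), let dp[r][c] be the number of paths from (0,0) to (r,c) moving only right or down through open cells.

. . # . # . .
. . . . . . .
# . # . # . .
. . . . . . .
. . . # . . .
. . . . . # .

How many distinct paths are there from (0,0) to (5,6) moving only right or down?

r\c   0   1   2   3   4   5   6
  0   1   1   0   0   0   0   0
  1   1   2   2   2   2   2   2
  2   0   2   0   2   0   2   4
  3   0   2   2   4   4   6  10
  4   0   2   4   0   4  10  20
  5   0   2   6   6  10   0  20

20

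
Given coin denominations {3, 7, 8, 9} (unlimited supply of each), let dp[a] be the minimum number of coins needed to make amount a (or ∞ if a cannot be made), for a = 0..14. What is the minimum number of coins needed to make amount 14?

 a  0  1  2  3  4  5  6  7  8  9 10 11 12 13 14
dp  0  -  -  1  -  -  2  1  1  1  2  2  2  3  2
(- denotes ∞ / unreachable)

2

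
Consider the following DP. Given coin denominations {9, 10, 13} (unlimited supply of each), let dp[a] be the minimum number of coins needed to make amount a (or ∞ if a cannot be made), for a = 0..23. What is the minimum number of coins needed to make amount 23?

2

 a  0  1  2  3  4  5  6  7  8  9 10 11 12 13 14 15 16 17 18 19 20 21 22 23
dp  0  -  -  -  -  -  -  -  -  1  1  -  -  1  -  -  -  -  2  2  2  -  2  2
(- denotes ∞ / unreachable)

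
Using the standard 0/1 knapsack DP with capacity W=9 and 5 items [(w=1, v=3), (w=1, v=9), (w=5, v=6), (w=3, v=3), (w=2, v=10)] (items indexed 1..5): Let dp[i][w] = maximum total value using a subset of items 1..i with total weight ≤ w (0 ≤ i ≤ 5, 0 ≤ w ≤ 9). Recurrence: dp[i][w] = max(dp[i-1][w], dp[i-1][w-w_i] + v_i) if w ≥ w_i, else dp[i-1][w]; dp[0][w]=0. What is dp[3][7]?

i\w   0   1   2   3   4   5   6   7   8   9
  0   0   0   0   0   0   0   0   0   0   0
  1   0   3   3   3   3   3   3   3   3   3
  2   0   9  12  12  12  12  12  12  12  12
  3   0   9  12  12  12  12  15  18  18  18
  4   0   9  12  12  12  15  15  18  18  18
  5   0   9  12  19  22  22  22  25  25  28

18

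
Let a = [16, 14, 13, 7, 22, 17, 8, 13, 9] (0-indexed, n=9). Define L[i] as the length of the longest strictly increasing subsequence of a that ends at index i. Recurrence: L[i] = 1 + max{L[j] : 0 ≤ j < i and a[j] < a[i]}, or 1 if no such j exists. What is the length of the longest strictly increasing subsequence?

3

   i    0    1    2    3    4    5    6    7    8
a[i]   16   14   13    7   22   17    8   13    9
L[i]    1    1    1    1    2    2    2    3    3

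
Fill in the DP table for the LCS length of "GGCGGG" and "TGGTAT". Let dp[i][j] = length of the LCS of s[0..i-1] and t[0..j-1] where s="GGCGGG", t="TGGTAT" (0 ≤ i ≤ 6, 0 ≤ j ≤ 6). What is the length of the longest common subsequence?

2

   ''  T  G  G  T  A  T
''  0  0  0  0  0  0  0
 G  0  0  1  1  1  1  1
 G  0  0  1  2  2  2  2
 C  0  0  1  2  2  2  2
 G  0  0  1  2  2  2  2
 G  0  0  1  2  2  2  2
 G  0  0  1  2  2  2  2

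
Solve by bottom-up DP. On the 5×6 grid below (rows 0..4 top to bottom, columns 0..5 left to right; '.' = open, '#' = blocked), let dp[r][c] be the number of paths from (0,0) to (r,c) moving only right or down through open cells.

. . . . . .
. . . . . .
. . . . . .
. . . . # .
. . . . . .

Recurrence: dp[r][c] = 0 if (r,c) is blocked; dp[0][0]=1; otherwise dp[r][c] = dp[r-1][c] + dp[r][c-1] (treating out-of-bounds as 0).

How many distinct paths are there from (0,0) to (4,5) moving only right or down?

56

r\c   0   1   2   3   4   5
  0   1   1   1   1   1   1
  1   1   2   3   4   5   6
  2   1   3   6  10  15  21
  3   1   4  10  20   0  21
  4   1   5  15  35  35  56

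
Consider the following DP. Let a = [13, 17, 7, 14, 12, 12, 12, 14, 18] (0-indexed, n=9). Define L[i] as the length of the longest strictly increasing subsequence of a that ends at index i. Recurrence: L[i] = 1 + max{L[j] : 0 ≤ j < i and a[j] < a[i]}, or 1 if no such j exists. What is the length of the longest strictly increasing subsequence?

4

   i    0    1    2    3    4    5    6    7    8
a[i]   13   17    7   14   12   12   12   14   18
L[i]    1    2    1    2    2    2    2    3    4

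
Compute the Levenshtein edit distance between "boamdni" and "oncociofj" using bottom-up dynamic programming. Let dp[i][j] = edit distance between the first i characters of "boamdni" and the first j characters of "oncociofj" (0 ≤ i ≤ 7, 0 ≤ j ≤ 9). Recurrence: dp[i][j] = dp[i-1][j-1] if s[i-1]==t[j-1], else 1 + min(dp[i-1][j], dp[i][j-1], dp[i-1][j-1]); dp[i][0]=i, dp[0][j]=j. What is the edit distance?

8

   ''  o  n  c  o  c  i  o  f  j
''  0  1  2  3  4  5  6  7  8  9
 b  1  1  2  3  4  5  6  7  8  9
 o  2  1  2  3  3  4  5  6  7  8
 a  3  2  2  3  4  4  5  6  7  8
 m  4  3  3  3  4  5  5  6  7  8
 d  5  4  4  4  4  5  6  6  7  8
 n  6  5  4  5  5  5  6  7  7  8
 i  7  6  5  5  6  6  5  6  7  8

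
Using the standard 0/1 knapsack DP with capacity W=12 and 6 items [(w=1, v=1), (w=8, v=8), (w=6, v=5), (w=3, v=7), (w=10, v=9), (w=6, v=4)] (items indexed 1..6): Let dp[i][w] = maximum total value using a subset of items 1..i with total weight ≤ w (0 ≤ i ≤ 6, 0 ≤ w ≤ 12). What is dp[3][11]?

9

i\w   0   1   2   3   4   5   6   7   8   9  10  11  12
  0   0   0   0   0   0   0   0   0   0   0   0   0   0
  1   0   1   1   1   1   1   1   1   1   1   1   1   1
  2   0   1   1   1   1   1   1   1   8   9   9   9   9
  3   0   1   1   1   1   1   5   6   8   9   9   9   9
  4   0   1   1   7   8   8   8   8   8  12  13  15  16
  5   0   1   1   7   8   8   8   8   8  12  13  15  16
  6   0   1   1   7   8   8   8   8   8  12  13  15  16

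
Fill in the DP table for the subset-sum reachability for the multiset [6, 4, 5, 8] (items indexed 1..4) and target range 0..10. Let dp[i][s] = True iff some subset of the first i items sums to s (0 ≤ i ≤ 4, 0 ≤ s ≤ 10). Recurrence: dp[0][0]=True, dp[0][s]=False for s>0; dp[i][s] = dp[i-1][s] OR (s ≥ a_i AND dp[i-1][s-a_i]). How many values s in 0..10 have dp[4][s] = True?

i\s   0   1   2   3   4   5   6   7   8   9  10
  0   T   F   F   F   F   F   F   F   F   F   F
  1   T   F   F   F   F   F   T   F   F   F   F
  2   T   F   F   F   T   F   T   F   F   F   T
  3   T   F   F   F   T   T   T   F   F   T   T
  4   T   F   F   F   T   T   T   F   T   T   T

7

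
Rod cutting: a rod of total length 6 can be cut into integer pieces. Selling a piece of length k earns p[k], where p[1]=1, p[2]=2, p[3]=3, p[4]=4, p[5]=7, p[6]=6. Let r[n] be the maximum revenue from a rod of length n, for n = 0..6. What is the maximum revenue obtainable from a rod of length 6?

   n    0    1    2    3    4    5    6
r[n]    0    1    2    3    4    7    8

8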